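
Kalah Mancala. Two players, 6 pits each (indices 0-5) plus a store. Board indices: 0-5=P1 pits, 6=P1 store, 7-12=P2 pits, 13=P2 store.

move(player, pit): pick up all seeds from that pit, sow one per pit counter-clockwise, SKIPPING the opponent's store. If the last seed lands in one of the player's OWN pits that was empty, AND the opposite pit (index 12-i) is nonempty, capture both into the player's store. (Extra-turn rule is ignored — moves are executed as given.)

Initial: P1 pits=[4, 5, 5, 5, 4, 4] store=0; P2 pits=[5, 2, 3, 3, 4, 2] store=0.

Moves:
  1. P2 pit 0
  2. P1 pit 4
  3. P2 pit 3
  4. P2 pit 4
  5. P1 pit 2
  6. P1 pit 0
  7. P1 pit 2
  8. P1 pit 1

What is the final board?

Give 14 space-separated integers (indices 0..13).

Answer: 0 0 1 10 3 8 4 3 6 4 0 0 5 2

Derivation:
Move 1: P2 pit0 -> P1=[4,5,5,5,4,4](0) P2=[0,3,4,4,5,3](0)
Move 2: P1 pit4 -> P1=[4,5,5,5,0,5](1) P2=[1,4,4,4,5,3](0)
Move 3: P2 pit3 -> P1=[5,5,5,5,0,5](1) P2=[1,4,4,0,6,4](1)
Move 4: P2 pit4 -> P1=[6,6,6,6,0,5](1) P2=[1,4,4,0,0,5](2)
Move 5: P1 pit2 -> P1=[6,6,0,7,1,6](2) P2=[2,5,4,0,0,5](2)
Move 6: P1 pit0 -> P1=[0,7,1,8,2,7](3) P2=[2,5,4,0,0,5](2)
Move 7: P1 pit2 -> P1=[0,7,0,9,2,7](3) P2=[2,5,4,0,0,5](2)
Move 8: P1 pit1 -> P1=[0,0,1,10,3,8](4) P2=[3,6,4,0,0,5](2)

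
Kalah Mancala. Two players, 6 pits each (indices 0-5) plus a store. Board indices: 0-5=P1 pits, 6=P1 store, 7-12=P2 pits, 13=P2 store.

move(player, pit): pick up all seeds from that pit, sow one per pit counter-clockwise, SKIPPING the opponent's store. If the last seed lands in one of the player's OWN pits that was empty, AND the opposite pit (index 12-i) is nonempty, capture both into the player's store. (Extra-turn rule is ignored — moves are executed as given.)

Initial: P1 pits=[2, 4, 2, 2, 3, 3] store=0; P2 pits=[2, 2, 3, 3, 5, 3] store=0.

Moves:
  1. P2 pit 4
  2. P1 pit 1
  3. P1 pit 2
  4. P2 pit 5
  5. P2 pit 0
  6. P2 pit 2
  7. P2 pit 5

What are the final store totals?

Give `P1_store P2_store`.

Answer: 2 4

Derivation:
Move 1: P2 pit4 -> P1=[3,5,3,2,3,3](0) P2=[2,2,3,3,0,4](1)
Move 2: P1 pit1 -> P1=[3,0,4,3,4,4](1) P2=[2,2,3,3,0,4](1)
Move 3: P1 pit2 -> P1=[3,0,0,4,5,5](2) P2=[2,2,3,3,0,4](1)
Move 4: P2 pit5 -> P1=[4,1,1,4,5,5](2) P2=[2,2,3,3,0,0](2)
Move 5: P2 pit0 -> P1=[4,1,1,4,5,5](2) P2=[0,3,4,3,0,0](2)
Move 6: P2 pit2 -> P1=[4,1,1,4,5,5](2) P2=[0,3,0,4,1,1](3)
Move 7: P2 pit5 -> P1=[4,1,1,4,5,5](2) P2=[0,3,0,4,1,0](4)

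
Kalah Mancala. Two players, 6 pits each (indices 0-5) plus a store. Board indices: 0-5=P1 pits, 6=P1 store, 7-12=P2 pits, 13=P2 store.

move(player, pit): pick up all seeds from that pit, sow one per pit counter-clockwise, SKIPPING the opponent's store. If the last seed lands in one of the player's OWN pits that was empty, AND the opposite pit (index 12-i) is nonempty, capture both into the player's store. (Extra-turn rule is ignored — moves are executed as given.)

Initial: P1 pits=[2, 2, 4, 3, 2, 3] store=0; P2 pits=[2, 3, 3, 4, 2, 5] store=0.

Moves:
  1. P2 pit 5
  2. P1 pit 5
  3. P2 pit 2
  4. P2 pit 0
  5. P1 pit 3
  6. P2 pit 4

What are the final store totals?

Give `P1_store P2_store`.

Move 1: P2 pit5 -> P1=[3,3,5,4,2,3](0) P2=[2,3,3,4,2,0](1)
Move 2: P1 pit5 -> P1=[3,3,5,4,2,0](1) P2=[3,4,3,4,2,0](1)
Move 3: P2 pit2 -> P1=[0,3,5,4,2,0](1) P2=[3,4,0,5,3,0](5)
Move 4: P2 pit0 -> P1=[0,3,5,4,2,0](1) P2=[0,5,1,6,3,0](5)
Move 5: P1 pit3 -> P1=[0,3,5,0,3,1](2) P2=[1,5,1,6,3,0](5)
Move 6: P2 pit4 -> P1=[1,3,5,0,3,1](2) P2=[1,5,1,6,0,1](6)

Answer: 2 6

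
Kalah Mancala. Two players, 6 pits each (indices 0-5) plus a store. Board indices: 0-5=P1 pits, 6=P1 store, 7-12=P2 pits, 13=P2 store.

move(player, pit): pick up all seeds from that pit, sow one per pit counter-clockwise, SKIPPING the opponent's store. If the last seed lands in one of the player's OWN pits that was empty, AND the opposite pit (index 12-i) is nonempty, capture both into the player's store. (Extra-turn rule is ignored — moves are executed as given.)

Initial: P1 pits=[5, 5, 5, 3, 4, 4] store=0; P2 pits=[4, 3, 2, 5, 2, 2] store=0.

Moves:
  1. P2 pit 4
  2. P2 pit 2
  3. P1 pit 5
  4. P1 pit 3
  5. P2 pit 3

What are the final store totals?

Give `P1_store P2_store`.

Answer: 2 8

Derivation:
Move 1: P2 pit4 -> P1=[5,5,5,3,4,4](0) P2=[4,3,2,5,0,3](1)
Move 2: P2 pit2 -> P1=[5,0,5,3,4,4](0) P2=[4,3,0,6,0,3](7)
Move 3: P1 pit5 -> P1=[5,0,5,3,4,0](1) P2=[5,4,1,6,0,3](7)
Move 4: P1 pit3 -> P1=[5,0,5,0,5,1](2) P2=[5,4,1,6,0,3](7)
Move 5: P2 pit3 -> P1=[6,1,6,0,5,1](2) P2=[5,4,1,0,1,4](8)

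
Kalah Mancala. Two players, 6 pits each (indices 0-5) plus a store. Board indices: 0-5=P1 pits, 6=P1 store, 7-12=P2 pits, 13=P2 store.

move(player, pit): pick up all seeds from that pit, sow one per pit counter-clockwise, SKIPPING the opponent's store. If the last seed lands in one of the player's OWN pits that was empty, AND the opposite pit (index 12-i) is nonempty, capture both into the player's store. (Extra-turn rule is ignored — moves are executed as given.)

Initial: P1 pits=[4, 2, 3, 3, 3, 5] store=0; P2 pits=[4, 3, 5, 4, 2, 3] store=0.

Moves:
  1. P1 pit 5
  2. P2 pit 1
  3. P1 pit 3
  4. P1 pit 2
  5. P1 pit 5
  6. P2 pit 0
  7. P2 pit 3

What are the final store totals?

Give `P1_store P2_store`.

Move 1: P1 pit5 -> P1=[4,2,3,3,3,0](1) P2=[5,4,6,5,2,3](0)
Move 2: P2 pit1 -> P1=[4,2,3,3,3,0](1) P2=[5,0,7,6,3,4](0)
Move 3: P1 pit3 -> P1=[4,2,3,0,4,1](2) P2=[5,0,7,6,3,4](0)
Move 4: P1 pit2 -> P1=[4,2,0,1,5,2](2) P2=[5,0,7,6,3,4](0)
Move 5: P1 pit5 -> P1=[4,2,0,1,5,0](3) P2=[6,0,7,6,3,4](0)
Move 6: P2 pit0 -> P1=[4,2,0,1,5,0](3) P2=[0,1,8,7,4,5](1)
Move 7: P2 pit3 -> P1=[5,3,1,2,5,0](3) P2=[0,1,8,0,5,6](2)

Answer: 3 2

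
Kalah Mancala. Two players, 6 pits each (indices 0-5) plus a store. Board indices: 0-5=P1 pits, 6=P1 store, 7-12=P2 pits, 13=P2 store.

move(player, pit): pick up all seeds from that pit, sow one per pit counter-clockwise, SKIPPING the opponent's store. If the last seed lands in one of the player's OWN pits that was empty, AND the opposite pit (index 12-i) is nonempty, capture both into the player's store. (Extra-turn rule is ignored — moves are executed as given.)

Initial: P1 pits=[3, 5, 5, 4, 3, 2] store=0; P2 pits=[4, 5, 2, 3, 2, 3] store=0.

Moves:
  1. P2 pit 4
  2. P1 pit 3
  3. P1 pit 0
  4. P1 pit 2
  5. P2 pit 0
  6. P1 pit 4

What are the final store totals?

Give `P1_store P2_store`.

Answer: 6 2

Derivation:
Move 1: P2 pit4 -> P1=[3,5,5,4,3,2](0) P2=[4,5,2,3,0,4](1)
Move 2: P1 pit3 -> P1=[3,5,5,0,4,3](1) P2=[5,5,2,3,0,4](1)
Move 3: P1 pit0 -> P1=[0,6,6,0,4,3](4) P2=[5,5,0,3,0,4](1)
Move 4: P1 pit2 -> P1=[0,6,0,1,5,4](5) P2=[6,6,0,3,0,4](1)
Move 5: P2 pit0 -> P1=[0,6,0,1,5,4](5) P2=[0,7,1,4,1,5](2)
Move 6: P1 pit4 -> P1=[0,6,0,1,0,5](6) P2=[1,8,2,4,1,5](2)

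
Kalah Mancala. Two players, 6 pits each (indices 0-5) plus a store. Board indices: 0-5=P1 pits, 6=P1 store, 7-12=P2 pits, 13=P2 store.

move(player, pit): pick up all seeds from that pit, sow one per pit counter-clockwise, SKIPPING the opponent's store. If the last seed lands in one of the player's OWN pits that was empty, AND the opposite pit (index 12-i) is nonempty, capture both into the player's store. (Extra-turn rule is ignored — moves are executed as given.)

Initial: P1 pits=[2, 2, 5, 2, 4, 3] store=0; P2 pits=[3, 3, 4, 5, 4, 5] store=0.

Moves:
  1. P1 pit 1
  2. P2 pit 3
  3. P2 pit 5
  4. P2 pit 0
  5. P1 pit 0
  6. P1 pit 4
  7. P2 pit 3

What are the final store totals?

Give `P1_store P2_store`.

Answer: 1 10

Derivation:
Move 1: P1 pit1 -> P1=[2,0,6,3,4,3](0) P2=[3,3,4,5,4,5](0)
Move 2: P2 pit3 -> P1=[3,1,6,3,4,3](0) P2=[3,3,4,0,5,6](1)
Move 3: P2 pit5 -> P1=[4,2,7,4,5,3](0) P2=[3,3,4,0,5,0](2)
Move 4: P2 pit0 -> P1=[4,2,0,4,5,3](0) P2=[0,4,5,0,5,0](10)
Move 5: P1 pit0 -> P1=[0,3,1,5,6,3](0) P2=[0,4,5,0,5,0](10)
Move 6: P1 pit4 -> P1=[0,3,1,5,0,4](1) P2=[1,5,6,1,5,0](10)
Move 7: P2 pit3 -> P1=[0,3,1,5,0,4](1) P2=[1,5,6,0,6,0](10)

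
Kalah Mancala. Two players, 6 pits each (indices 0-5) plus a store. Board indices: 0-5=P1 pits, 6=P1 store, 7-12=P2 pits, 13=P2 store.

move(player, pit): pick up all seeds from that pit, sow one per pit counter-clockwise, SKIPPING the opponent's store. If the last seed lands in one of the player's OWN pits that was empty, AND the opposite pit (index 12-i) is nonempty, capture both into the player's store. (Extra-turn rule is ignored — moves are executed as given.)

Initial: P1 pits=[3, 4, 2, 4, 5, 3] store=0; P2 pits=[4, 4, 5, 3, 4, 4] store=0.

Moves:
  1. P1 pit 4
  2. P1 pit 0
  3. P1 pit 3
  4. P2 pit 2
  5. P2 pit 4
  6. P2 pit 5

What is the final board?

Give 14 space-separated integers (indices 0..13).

Answer: 3 8 5 1 2 5 2 6 6 0 4 0 0 3

Derivation:
Move 1: P1 pit4 -> P1=[3,4,2,4,0,4](1) P2=[5,5,6,3,4,4](0)
Move 2: P1 pit0 -> P1=[0,5,3,5,0,4](1) P2=[5,5,6,3,4,4](0)
Move 3: P1 pit3 -> P1=[0,5,3,0,1,5](2) P2=[6,6,6,3,4,4](0)
Move 4: P2 pit2 -> P1=[1,6,3,0,1,5](2) P2=[6,6,0,4,5,5](1)
Move 5: P2 pit4 -> P1=[2,7,4,0,1,5](2) P2=[6,6,0,4,0,6](2)
Move 6: P2 pit5 -> P1=[3,8,5,1,2,5](2) P2=[6,6,0,4,0,0](3)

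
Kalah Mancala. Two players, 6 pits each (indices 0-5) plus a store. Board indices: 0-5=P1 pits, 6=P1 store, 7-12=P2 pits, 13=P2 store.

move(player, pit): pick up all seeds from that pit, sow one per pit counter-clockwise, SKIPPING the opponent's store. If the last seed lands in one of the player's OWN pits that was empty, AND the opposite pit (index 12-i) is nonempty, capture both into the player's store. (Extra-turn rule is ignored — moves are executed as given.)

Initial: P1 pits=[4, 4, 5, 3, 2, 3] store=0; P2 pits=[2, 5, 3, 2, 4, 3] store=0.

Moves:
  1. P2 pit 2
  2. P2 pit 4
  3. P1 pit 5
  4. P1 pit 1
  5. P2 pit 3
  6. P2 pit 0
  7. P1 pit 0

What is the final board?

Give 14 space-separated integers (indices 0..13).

Answer: 0 1 1 5 4 2 2 0 7 1 0 1 6 10

Derivation:
Move 1: P2 pit2 -> P1=[4,4,5,3,2,3](0) P2=[2,5,0,3,5,4](0)
Move 2: P2 pit4 -> P1=[5,5,6,3,2,3](0) P2=[2,5,0,3,0,5](1)
Move 3: P1 pit5 -> P1=[5,5,6,3,2,0](1) P2=[3,6,0,3,0,5](1)
Move 4: P1 pit1 -> P1=[5,0,7,4,3,1](2) P2=[3,6,0,3,0,5](1)
Move 5: P2 pit3 -> P1=[5,0,7,4,3,1](2) P2=[3,6,0,0,1,6](2)
Move 6: P2 pit0 -> P1=[5,0,0,4,3,1](2) P2=[0,7,1,0,1,6](10)
Move 7: P1 pit0 -> P1=[0,1,1,5,4,2](2) P2=[0,7,1,0,1,6](10)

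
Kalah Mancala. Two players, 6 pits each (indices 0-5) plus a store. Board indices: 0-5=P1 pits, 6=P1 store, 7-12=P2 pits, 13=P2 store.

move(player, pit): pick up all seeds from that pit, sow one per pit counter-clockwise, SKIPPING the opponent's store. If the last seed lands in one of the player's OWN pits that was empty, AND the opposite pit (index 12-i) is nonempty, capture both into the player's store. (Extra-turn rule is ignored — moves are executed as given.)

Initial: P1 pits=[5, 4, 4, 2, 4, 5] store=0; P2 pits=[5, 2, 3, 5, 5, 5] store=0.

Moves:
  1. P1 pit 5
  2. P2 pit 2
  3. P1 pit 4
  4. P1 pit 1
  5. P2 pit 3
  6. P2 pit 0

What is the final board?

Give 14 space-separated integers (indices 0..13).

Answer: 7 1 6 4 1 2 2 0 5 1 1 8 8 3

Derivation:
Move 1: P1 pit5 -> P1=[5,4,4,2,4,0](1) P2=[6,3,4,6,5,5](0)
Move 2: P2 pit2 -> P1=[5,4,4,2,4,0](1) P2=[6,3,0,7,6,6](1)
Move 3: P1 pit4 -> P1=[5,4,4,2,0,1](2) P2=[7,4,0,7,6,6](1)
Move 4: P1 pit1 -> P1=[5,0,5,3,1,2](2) P2=[7,4,0,7,6,6](1)
Move 5: P2 pit3 -> P1=[6,1,6,4,1,2](2) P2=[7,4,0,0,7,7](2)
Move 6: P2 pit0 -> P1=[7,1,6,4,1,2](2) P2=[0,5,1,1,8,8](3)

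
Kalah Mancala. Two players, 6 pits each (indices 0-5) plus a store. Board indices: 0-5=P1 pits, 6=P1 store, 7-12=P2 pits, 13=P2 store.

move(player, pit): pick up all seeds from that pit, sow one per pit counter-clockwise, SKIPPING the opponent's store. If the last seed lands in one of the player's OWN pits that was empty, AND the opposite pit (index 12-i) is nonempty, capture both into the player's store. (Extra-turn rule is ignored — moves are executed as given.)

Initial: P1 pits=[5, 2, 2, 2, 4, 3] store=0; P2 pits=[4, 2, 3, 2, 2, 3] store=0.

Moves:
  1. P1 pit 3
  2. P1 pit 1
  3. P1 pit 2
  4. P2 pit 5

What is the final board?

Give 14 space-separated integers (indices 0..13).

Move 1: P1 pit3 -> P1=[5,2,2,0,5,4](0) P2=[4,2,3,2,2,3](0)
Move 2: P1 pit1 -> P1=[5,0,3,0,5,4](4) P2=[4,2,0,2,2,3](0)
Move 3: P1 pit2 -> P1=[5,0,0,1,6,5](4) P2=[4,2,0,2,2,3](0)
Move 4: P2 pit5 -> P1=[6,1,0,1,6,5](4) P2=[4,2,0,2,2,0](1)

Answer: 6 1 0 1 6 5 4 4 2 0 2 2 0 1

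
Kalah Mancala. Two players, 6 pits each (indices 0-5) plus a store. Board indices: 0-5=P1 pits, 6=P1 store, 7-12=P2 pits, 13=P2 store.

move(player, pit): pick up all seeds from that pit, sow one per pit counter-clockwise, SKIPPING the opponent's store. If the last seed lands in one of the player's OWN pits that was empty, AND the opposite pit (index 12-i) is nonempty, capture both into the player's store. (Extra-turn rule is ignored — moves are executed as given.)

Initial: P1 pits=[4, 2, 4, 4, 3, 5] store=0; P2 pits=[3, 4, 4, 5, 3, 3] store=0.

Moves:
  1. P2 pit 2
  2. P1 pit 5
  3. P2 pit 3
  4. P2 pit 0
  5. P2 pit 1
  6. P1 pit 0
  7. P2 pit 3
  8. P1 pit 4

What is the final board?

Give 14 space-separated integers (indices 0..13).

Move 1: P2 pit2 -> P1=[4,2,4,4,3,5](0) P2=[3,4,0,6,4,4](1)
Move 2: P1 pit5 -> P1=[4,2,4,4,3,0](1) P2=[4,5,1,7,4,4](1)
Move 3: P2 pit3 -> P1=[5,3,5,5,3,0](1) P2=[4,5,1,0,5,5](2)
Move 4: P2 pit0 -> P1=[5,3,5,5,3,0](1) P2=[0,6,2,1,6,5](2)
Move 5: P2 pit1 -> P1=[6,3,5,5,3,0](1) P2=[0,0,3,2,7,6](3)
Move 6: P1 pit0 -> P1=[0,4,6,6,4,1](2) P2=[0,0,3,2,7,6](3)
Move 7: P2 pit3 -> P1=[0,4,6,6,4,1](2) P2=[0,0,3,0,8,7](3)
Move 8: P1 pit4 -> P1=[0,4,6,6,0,2](3) P2=[1,1,3,0,8,7](3)

Answer: 0 4 6 6 0 2 3 1 1 3 0 8 7 3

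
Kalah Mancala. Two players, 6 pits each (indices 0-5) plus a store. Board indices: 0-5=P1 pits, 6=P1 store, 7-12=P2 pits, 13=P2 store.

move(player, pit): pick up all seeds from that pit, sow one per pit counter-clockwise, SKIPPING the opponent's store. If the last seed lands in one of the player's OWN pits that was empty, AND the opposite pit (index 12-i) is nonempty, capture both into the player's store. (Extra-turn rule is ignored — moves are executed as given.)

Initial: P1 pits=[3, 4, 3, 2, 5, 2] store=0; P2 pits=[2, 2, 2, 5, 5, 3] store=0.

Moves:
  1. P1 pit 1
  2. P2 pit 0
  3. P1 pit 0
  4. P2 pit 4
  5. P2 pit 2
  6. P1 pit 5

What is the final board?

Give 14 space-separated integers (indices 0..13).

Answer: 1 2 6 4 6 0 1 1 4 0 6 1 5 1

Derivation:
Move 1: P1 pit1 -> P1=[3,0,4,3,6,3](0) P2=[2,2,2,5,5,3](0)
Move 2: P2 pit0 -> P1=[3,0,4,3,6,3](0) P2=[0,3,3,5,5,3](0)
Move 3: P1 pit0 -> P1=[0,1,5,4,6,3](0) P2=[0,3,3,5,5,3](0)
Move 4: P2 pit4 -> P1=[1,2,6,4,6,3](0) P2=[0,3,3,5,0,4](1)
Move 5: P2 pit2 -> P1=[1,2,6,4,6,3](0) P2=[0,3,0,6,1,5](1)
Move 6: P1 pit5 -> P1=[1,2,6,4,6,0](1) P2=[1,4,0,6,1,5](1)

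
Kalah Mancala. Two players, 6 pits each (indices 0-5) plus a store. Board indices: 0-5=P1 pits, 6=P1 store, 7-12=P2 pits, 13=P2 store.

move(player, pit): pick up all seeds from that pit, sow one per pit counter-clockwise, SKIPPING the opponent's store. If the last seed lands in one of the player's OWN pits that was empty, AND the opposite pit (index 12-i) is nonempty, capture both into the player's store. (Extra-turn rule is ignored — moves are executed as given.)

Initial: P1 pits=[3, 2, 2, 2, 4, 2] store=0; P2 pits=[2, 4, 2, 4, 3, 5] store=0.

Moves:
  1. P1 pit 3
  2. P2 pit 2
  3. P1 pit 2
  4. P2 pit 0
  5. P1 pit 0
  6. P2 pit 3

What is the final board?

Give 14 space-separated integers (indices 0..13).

Move 1: P1 pit3 -> P1=[3,2,2,0,5,3](0) P2=[2,4,2,4,3,5](0)
Move 2: P2 pit2 -> P1=[3,2,2,0,5,3](0) P2=[2,4,0,5,4,5](0)
Move 3: P1 pit2 -> P1=[3,2,0,1,6,3](0) P2=[2,4,0,5,4,5](0)
Move 4: P2 pit0 -> P1=[3,2,0,0,6,3](0) P2=[0,5,0,5,4,5](2)
Move 5: P1 pit0 -> P1=[0,3,1,1,6,3](0) P2=[0,5,0,5,4,5](2)
Move 6: P2 pit3 -> P1=[1,4,1,1,6,3](0) P2=[0,5,0,0,5,6](3)

Answer: 1 4 1 1 6 3 0 0 5 0 0 5 6 3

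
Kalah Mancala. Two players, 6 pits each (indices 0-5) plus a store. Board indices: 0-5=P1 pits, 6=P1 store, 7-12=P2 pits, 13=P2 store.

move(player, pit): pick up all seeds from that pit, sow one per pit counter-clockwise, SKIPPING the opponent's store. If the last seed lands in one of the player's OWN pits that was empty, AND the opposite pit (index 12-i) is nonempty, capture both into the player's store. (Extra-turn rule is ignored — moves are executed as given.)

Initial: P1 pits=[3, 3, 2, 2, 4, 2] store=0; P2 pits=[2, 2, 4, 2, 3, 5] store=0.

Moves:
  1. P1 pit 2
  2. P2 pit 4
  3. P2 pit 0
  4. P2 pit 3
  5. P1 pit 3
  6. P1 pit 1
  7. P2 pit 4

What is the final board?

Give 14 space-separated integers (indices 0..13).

Answer: 4 0 1 1 7 3 1 0 3 5 0 0 8 1

Derivation:
Move 1: P1 pit2 -> P1=[3,3,0,3,5,2](0) P2=[2,2,4,2,3,5](0)
Move 2: P2 pit4 -> P1=[4,3,0,3,5,2](0) P2=[2,2,4,2,0,6](1)
Move 3: P2 pit0 -> P1=[4,3,0,3,5,2](0) P2=[0,3,5,2,0,6](1)
Move 4: P2 pit3 -> P1=[4,3,0,3,5,2](0) P2=[0,3,5,0,1,7](1)
Move 5: P1 pit3 -> P1=[4,3,0,0,6,3](1) P2=[0,3,5,0,1,7](1)
Move 6: P1 pit1 -> P1=[4,0,1,1,7,3](1) P2=[0,3,5,0,1,7](1)
Move 7: P2 pit4 -> P1=[4,0,1,1,7,3](1) P2=[0,3,5,0,0,8](1)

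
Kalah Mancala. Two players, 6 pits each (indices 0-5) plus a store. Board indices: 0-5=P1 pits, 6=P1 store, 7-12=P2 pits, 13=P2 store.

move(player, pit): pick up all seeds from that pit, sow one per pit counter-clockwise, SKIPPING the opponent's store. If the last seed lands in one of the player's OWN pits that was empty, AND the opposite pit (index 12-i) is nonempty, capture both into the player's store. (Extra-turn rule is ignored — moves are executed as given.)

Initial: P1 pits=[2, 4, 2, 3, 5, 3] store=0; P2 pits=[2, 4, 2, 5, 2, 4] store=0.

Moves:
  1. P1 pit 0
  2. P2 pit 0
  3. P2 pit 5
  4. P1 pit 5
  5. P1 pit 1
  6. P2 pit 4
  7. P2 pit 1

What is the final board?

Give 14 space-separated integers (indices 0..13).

Answer: 2 0 5 4 6 1 2 2 0 4 6 1 2 3

Derivation:
Move 1: P1 pit0 -> P1=[0,5,3,3,5,3](0) P2=[2,4,2,5,2,4](0)
Move 2: P2 pit0 -> P1=[0,5,3,3,5,3](0) P2=[0,5,3,5,2,4](0)
Move 3: P2 pit5 -> P1=[1,6,4,3,5,3](0) P2=[0,5,3,5,2,0](1)
Move 4: P1 pit5 -> P1=[1,6,4,3,5,0](1) P2=[1,6,3,5,2,0](1)
Move 5: P1 pit1 -> P1=[1,0,5,4,6,1](2) P2=[2,6,3,5,2,0](1)
Move 6: P2 pit4 -> P1=[1,0,5,4,6,1](2) P2=[2,6,3,5,0,1](2)
Move 7: P2 pit1 -> P1=[2,0,5,4,6,1](2) P2=[2,0,4,6,1,2](3)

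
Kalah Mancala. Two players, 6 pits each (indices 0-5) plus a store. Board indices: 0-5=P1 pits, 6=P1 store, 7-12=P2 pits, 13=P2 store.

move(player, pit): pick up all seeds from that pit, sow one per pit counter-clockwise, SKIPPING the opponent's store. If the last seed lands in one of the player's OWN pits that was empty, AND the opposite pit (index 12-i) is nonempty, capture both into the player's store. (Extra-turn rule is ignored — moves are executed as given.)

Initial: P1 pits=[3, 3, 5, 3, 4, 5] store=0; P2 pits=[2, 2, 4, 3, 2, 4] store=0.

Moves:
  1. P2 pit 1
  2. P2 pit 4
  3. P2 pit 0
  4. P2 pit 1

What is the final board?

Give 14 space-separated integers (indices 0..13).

Answer: 3 3 5 3 4 5 0 0 0 7 4 0 5 1

Derivation:
Move 1: P2 pit1 -> P1=[3,3,5,3,4,5](0) P2=[2,0,5,4,2,4](0)
Move 2: P2 pit4 -> P1=[3,3,5,3,4,5](0) P2=[2,0,5,4,0,5](1)
Move 3: P2 pit0 -> P1=[3,3,5,3,4,5](0) P2=[0,1,6,4,0,5](1)
Move 4: P2 pit1 -> P1=[3,3,5,3,4,5](0) P2=[0,0,7,4,0,5](1)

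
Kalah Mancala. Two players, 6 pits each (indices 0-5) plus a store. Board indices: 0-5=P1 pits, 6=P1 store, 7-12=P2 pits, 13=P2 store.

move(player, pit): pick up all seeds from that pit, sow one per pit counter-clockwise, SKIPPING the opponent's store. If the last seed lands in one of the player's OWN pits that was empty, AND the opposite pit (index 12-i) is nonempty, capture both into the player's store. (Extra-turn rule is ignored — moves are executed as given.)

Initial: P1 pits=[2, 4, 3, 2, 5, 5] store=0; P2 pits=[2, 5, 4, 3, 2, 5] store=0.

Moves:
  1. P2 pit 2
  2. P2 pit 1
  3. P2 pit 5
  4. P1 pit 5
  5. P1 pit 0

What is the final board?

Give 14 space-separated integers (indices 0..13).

Move 1: P2 pit2 -> P1=[2,4,3,2,5,5](0) P2=[2,5,0,4,3,6](1)
Move 2: P2 pit1 -> P1=[2,4,3,2,5,5](0) P2=[2,0,1,5,4,7](2)
Move 3: P2 pit5 -> P1=[3,5,4,3,6,6](0) P2=[2,0,1,5,4,0](3)
Move 4: P1 pit5 -> P1=[3,5,4,3,6,0](1) P2=[3,1,2,6,5,0](3)
Move 5: P1 pit0 -> P1=[0,6,5,4,6,0](1) P2=[3,1,2,6,5,0](3)

Answer: 0 6 5 4 6 0 1 3 1 2 6 5 0 3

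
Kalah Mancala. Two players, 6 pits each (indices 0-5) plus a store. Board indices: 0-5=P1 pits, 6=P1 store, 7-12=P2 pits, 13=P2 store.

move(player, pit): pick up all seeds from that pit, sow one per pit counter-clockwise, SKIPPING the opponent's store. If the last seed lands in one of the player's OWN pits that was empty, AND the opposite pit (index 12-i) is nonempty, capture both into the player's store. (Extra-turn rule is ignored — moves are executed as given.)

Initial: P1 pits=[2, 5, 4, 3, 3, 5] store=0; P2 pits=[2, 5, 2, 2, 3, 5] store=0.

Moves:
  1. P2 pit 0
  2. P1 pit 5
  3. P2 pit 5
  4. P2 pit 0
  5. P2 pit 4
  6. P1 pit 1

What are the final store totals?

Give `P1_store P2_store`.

Answer: 2 2

Derivation:
Move 1: P2 pit0 -> P1=[2,5,4,3,3,5](0) P2=[0,6,3,2,3,5](0)
Move 2: P1 pit5 -> P1=[2,5,4,3,3,0](1) P2=[1,7,4,3,3,5](0)
Move 3: P2 pit5 -> P1=[3,6,5,4,3,0](1) P2=[1,7,4,3,3,0](1)
Move 4: P2 pit0 -> P1=[3,6,5,4,3,0](1) P2=[0,8,4,3,3,0](1)
Move 5: P2 pit4 -> P1=[4,6,5,4,3,0](1) P2=[0,8,4,3,0,1](2)
Move 6: P1 pit1 -> P1=[4,0,6,5,4,1](2) P2=[1,8,4,3,0,1](2)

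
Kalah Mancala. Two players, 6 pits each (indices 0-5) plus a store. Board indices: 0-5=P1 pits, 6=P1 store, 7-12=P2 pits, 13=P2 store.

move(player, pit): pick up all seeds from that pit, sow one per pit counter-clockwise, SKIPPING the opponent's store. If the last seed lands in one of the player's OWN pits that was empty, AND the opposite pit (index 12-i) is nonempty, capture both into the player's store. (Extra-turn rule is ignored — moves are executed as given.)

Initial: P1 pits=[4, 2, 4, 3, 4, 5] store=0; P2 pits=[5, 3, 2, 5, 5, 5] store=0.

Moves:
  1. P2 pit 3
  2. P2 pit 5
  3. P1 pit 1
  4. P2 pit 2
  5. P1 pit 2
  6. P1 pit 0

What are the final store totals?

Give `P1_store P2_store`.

Move 1: P2 pit3 -> P1=[5,3,4,3,4,5](0) P2=[5,3,2,0,6,6](1)
Move 2: P2 pit5 -> P1=[6,4,5,4,5,5](0) P2=[5,3,2,0,6,0](2)
Move 3: P1 pit1 -> P1=[6,0,6,5,6,6](0) P2=[5,3,2,0,6,0](2)
Move 4: P2 pit2 -> P1=[6,0,6,5,6,6](0) P2=[5,3,0,1,7,0](2)
Move 5: P1 pit2 -> P1=[6,0,0,6,7,7](1) P2=[6,4,0,1,7,0](2)
Move 6: P1 pit0 -> P1=[0,1,1,7,8,8](2) P2=[6,4,0,1,7,0](2)

Answer: 2 2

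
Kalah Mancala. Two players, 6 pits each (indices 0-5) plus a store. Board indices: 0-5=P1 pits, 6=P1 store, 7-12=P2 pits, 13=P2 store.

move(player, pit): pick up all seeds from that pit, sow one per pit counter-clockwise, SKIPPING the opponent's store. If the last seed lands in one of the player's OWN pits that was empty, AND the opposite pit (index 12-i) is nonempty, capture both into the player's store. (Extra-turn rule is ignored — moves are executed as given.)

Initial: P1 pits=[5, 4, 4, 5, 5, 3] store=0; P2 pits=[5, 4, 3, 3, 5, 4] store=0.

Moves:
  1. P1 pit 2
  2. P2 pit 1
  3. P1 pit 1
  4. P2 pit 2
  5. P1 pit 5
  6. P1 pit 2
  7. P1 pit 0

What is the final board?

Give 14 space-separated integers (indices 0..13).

Answer: 0 1 1 9 8 0 9 0 1 1 6 7 6 1

Derivation:
Move 1: P1 pit2 -> P1=[5,4,0,6,6,4](1) P2=[5,4,3,3,5,4](0)
Move 2: P2 pit1 -> P1=[5,4,0,6,6,4](1) P2=[5,0,4,4,6,5](0)
Move 3: P1 pit1 -> P1=[5,0,1,7,7,5](1) P2=[5,0,4,4,6,5](0)
Move 4: P2 pit2 -> P1=[5,0,1,7,7,5](1) P2=[5,0,0,5,7,6](1)
Move 5: P1 pit5 -> P1=[5,0,1,7,7,0](2) P2=[6,1,1,6,7,6](1)
Move 6: P1 pit2 -> P1=[5,0,0,8,7,0](2) P2=[6,1,1,6,7,6](1)
Move 7: P1 pit0 -> P1=[0,1,1,9,8,0](9) P2=[0,1,1,6,7,6](1)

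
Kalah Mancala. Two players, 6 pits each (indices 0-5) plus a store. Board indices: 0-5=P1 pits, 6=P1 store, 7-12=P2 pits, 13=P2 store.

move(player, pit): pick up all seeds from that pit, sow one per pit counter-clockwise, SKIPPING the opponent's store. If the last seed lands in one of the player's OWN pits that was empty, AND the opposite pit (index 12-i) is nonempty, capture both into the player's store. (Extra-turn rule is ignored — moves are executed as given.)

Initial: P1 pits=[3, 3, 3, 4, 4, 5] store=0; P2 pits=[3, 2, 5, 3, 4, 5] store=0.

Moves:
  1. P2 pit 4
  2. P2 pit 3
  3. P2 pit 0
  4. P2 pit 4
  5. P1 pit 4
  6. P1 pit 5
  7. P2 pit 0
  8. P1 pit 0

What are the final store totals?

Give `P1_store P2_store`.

Move 1: P2 pit4 -> P1=[4,4,3,4,4,5](0) P2=[3,2,5,3,0,6](1)
Move 2: P2 pit3 -> P1=[4,4,3,4,4,5](0) P2=[3,2,5,0,1,7](2)
Move 3: P2 pit0 -> P1=[4,4,0,4,4,5](0) P2=[0,3,6,0,1,7](6)
Move 4: P2 pit4 -> P1=[4,4,0,4,4,5](0) P2=[0,3,6,0,0,8](6)
Move 5: P1 pit4 -> P1=[4,4,0,4,0,6](1) P2=[1,4,6,0,0,8](6)
Move 6: P1 pit5 -> P1=[4,4,0,4,0,0](2) P2=[2,5,7,1,1,8](6)
Move 7: P2 pit0 -> P1=[4,4,0,4,0,0](2) P2=[0,6,8,1,1,8](6)
Move 8: P1 pit0 -> P1=[0,5,1,5,0,0](9) P2=[0,0,8,1,1,8](6)

Answer: 9 6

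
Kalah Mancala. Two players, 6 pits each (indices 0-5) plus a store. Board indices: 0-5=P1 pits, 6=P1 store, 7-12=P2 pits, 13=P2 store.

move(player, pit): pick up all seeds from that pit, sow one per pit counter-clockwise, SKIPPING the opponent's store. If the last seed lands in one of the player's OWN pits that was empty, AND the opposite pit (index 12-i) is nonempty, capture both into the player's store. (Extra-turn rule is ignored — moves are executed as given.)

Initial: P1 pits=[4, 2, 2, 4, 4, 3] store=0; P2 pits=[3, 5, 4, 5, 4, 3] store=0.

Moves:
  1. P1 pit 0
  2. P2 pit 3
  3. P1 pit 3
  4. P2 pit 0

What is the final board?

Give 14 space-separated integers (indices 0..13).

Answer: 1 4 3 0 6 4 1 0 7 5 1 6 4 1

Derivation:
Move 1: P1 pit0 -> P1=[0,3,3,5,5,3](0) P2=[3,5,4,5,4,3](0)
Move 2: P2 pit3 -> P1=[1,4,3,5,5,3](0) P2=[3,5,4,0,5,4](1)
Move 3: P1 pit3 -> P1=[1,4,3,0,6,4](1) P2=[4,6,4,0,5,4](1)
Move 4: P2 pit0 -> P1=[1,4,3,0,6,4](1) P2=[0,7,5,1,6,4](1)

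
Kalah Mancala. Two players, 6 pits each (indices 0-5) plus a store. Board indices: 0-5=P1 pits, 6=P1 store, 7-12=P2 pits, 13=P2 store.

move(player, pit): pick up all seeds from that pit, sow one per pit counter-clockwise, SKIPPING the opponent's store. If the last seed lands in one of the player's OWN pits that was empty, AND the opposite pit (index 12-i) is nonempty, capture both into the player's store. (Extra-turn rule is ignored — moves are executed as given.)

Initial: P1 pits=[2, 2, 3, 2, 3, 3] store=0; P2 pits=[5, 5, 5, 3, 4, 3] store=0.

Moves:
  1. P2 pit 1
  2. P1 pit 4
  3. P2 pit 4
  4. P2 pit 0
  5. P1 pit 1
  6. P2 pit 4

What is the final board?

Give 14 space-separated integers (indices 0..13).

Move 1: P2 pit1 -> P1=[2,2,3,2,3,3](0) P2=[5,0,6,4,5,4](1)
Move 2: P1 pit4 -> P1=[2,2,3,2,0,4](1) P2=[6,0,6,4,5,4](1)
Move 3: P2 pit4 -> P1=[3,3,4,2,0,4](1) P2=[6,0,6,4,0,5](2)
Move 4: P2 pit0 -> P1=[3,3,4,2,0,4](1) P2=[0,1,7,5,1,6](3)
Move 5: P1 pit1 -> P1=[3,0,5,3,0,4](3) P2=[0,0,7,5,1,6](3)
Move 6: P2 pit4 -> P1=[3,0,5,3,0,4](3) P2=[0,0,7,5,0,7](3)

Answer: 3 0 5 3 0 4 3 0 0 7 5 0 7 3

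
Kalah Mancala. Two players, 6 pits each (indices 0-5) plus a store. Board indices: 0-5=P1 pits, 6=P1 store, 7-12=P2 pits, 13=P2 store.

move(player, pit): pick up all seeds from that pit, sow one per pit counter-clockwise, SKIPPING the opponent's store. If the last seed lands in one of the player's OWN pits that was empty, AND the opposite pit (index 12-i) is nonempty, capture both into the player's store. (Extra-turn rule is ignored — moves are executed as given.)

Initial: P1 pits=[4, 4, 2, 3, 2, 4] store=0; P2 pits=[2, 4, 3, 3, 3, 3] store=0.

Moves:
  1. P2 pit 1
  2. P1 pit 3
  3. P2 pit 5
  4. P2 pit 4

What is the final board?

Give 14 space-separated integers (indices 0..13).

Answer: 6 6 3 0 3 5 1 2 0 4 4 0 1 2

Derivation:
Move 1: P2 pit1 -> P1=[4,4,2,3,2,4](0) P2=[2,0,4,4,4,4](0)
Move 2: P1 pit3 -> P1=[4,4,2,0,3,5](1) P2=[2,0,4,4,4,4](0)
Move 3: P2 pit5 -> P1=[5,5,3,0,3,5](1) P2=[2,0,4,4,4,0](1)
Move 4: P2 pit4 -> P1=[6,6,3,0,3,5](1) P2=[2,0,4,4,0,1](2)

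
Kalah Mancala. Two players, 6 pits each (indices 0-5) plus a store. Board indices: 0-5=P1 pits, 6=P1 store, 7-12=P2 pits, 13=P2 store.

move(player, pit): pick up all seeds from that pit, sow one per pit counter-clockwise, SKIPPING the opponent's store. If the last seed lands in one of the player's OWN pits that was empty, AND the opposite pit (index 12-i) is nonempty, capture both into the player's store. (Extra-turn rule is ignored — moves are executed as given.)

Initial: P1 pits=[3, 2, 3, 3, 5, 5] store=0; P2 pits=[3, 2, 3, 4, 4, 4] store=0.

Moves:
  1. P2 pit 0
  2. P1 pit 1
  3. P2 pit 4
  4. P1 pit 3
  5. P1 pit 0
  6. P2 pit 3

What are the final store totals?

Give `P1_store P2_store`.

Answer: 1 2

Derivation:
Move 1: P2 pit0 -> P1=[3,2,3,3,5,5](0) P2=[0,3,4,5,4,4](0)
Move 2: P1 pit1 -> P1=[3,0,4,4,5,5](0) P2=[0,3,4,5,4,4](0)
Move 3: P2 pit4 -> P1=[4,1,4,4,5,5](0) P2=[0,3,4,5,0,5](1)
Move 4: P1 pit3 -> P1=[4,1,4,0,6,6](1) P2=[1,3,4,5,0,5](1)
Move 5: P1 pit0 -> P1=[0,2,5,1,7,6](1) P2=[1,3,4,5,0,5](1)
Move 6: P2 pit3 -> P1=[1,3,5,1,7,6](1) P2=[1,3,4,0,1,6](2)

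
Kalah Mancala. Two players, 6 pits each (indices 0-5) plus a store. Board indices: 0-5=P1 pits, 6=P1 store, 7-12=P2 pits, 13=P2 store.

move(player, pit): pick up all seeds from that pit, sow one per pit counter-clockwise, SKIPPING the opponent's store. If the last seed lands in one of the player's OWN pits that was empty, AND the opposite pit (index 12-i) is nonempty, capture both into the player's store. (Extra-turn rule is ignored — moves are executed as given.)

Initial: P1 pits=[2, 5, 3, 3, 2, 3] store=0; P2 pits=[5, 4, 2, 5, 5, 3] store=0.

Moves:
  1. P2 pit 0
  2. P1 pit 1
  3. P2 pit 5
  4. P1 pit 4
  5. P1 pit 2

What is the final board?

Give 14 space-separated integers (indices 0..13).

Move 1: P2 pit0 -> P1=[2,5,3,3,2,3](0) P2=[0,5,3,6,6,4](0)
Move 2: P1 pit1 -> P1=[2,0,4,4,3,4](1) P2=[0,5,3,6,6,4](0)
Move 3: P2 pit5 -> P1=[3,1,5,4,3,4](1) P2=[0,5,3,6,6,0](1)
Move 4: P1 pit4 -> P1=[3,1,5,4,0,5](2) P2=[1,5,3,6,6,0](1)
Move 5: P1 pit2 -> P1=[3,1,0,5,1,6](3) P2=[2,5,3,6,6,0](1)

Answer: 3 1 0 5 1 6 3 2 5 3 6 6 0 1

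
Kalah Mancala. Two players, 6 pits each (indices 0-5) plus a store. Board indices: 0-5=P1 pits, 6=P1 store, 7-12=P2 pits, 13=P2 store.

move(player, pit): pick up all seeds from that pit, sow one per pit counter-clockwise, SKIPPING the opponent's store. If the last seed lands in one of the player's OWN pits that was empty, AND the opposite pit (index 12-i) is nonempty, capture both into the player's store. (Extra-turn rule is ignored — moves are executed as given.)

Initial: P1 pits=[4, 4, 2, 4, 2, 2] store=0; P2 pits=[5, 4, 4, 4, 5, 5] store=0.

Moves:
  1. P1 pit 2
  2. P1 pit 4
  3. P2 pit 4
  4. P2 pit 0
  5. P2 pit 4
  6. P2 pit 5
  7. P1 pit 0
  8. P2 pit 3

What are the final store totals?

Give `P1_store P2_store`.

Move 1: P1 pit2 -> P1=[4,4,0,5,3,2](0) P2=[5,4,4,4,5,5](0)
Move 2: P1 pit4 -> P1=[4,4,0,5,0,3](1) P2=[6,4,4,4,5,5](0)
Move 3: P2 pit4 -> P1=[5,5,1,5,0,3](1) P2=[6,4,4,4,0,6](1)
Move 4: P2 pit0 -> P1=[5,5,1,5,0,3](1) P2=[0,5,5,5,1,7](2)
Move 5: P2 pit4 -> P1=[5,5,1,5,0,3](1) P2=[0,5,5,5,0,8](2)
Move 6: P2 pit5 -> P1=[6,6,2,6,1,0](1) P2=[0,5,5,5,0,0](8)
Move 7: P1 pit0 -> P1=[0,7,3,7,2,1](2) P2=[0,5,5,5,0,0](8)
Move 8: P2 pit3 -> P1=[1,8,3,7,2,1](2) P2=[0,5,5,0,1,1](9)

Answer: 2 9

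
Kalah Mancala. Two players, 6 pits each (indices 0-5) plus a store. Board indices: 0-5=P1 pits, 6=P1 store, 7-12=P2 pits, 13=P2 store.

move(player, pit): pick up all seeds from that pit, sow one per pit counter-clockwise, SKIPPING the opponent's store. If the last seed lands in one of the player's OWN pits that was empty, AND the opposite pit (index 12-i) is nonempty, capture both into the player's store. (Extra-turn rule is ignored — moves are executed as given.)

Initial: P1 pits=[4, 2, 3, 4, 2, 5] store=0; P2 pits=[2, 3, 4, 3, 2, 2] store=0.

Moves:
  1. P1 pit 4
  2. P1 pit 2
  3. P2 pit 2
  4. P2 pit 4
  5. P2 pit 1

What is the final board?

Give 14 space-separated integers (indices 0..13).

Answer: 5 0 0 5 1 7 1 2 0 1 5 0 4 5

Derivation:
Move 1: P1 pit4 -> P1=[4,2,3,4,0,6](1) P2=[2,3,4,3,2,2](0)
Move 2: P1 pit2 -> P1=[4,2,0,5,1,7](1) P2=[2,3,4,3,2,2](0)
Move 3: P2 pit2 -> P1=[4,2,0,5,1,7](1) P2=[2,3,0,4,3,3](1)
Move 4: P2 pit4 -> P1=[5,2,0,5,1,7](1) P2=[2,3,0,4,0,4](2)
Move 5: P2 pit1 -> P1=[5,0,0,5,1,7](1) P2=[2,0,1,5,0,4](5)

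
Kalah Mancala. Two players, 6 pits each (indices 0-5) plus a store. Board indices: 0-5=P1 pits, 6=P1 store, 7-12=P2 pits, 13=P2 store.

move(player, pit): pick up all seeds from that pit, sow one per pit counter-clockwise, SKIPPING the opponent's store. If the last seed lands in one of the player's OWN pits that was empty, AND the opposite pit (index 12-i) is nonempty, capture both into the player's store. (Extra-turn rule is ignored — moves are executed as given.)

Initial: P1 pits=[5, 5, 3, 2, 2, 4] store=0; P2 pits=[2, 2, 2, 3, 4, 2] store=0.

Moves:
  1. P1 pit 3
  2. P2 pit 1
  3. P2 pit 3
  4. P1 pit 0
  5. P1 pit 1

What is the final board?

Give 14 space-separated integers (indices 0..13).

Move 1: P1 pit3 -> P1=[5,5,3,0,3,5](0) P2=[2,2,2,3,4,2](0)
Move 2: P2 pit1 -> P1=[5,5,3,0,3,5](0) P2=[2,0,3,4,4,2](0)
Move 3: P2 pit3 -> P1=[6,5,3,0,3,5](0) P2=[2,0,3,0,5,3](1)
Move 4: P1 pit0 -> P1=[0,6,4,1,4,6](1) P2=[2,0,3,0,5,3](1)
Move 5: P1 pit1 -> P1=[0,0,5,2,5,7](2) P2=[3,0,3,0,5,3](1)

Answer: 0 0 5 2 5 7 2 3 0 3 0 5 3 1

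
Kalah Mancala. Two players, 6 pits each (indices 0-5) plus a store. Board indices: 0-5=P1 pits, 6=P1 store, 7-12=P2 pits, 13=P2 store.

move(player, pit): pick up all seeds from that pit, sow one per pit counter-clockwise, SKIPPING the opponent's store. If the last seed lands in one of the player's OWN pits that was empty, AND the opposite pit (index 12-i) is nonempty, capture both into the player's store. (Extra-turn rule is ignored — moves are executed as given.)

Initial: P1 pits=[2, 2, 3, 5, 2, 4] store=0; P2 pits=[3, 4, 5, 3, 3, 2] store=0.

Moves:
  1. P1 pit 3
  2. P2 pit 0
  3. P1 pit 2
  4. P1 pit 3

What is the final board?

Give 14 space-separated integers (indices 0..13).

Move 1: P1 pit3 -> P1=[2,2,3,0,3,5](1) P2=[4,5,5,3,3,2](0)
Move 2: P2 pit0 -> P1=[2,2,3,0,3,5](1) P2=[0,6,6,4,4,2](0)
Move 3: P1 pit2 -> P1=[2,2,0,1,4,6](1) P2=[0,6,6,4,4,2](0)
Move 4: P1 pit3 -> P1=[2,2,0,0,5,6](1) P2=[0,6,6,4,4,2](0)

Answer: 2 2 0 0 5 6 1 0 6 6 4 4 2 0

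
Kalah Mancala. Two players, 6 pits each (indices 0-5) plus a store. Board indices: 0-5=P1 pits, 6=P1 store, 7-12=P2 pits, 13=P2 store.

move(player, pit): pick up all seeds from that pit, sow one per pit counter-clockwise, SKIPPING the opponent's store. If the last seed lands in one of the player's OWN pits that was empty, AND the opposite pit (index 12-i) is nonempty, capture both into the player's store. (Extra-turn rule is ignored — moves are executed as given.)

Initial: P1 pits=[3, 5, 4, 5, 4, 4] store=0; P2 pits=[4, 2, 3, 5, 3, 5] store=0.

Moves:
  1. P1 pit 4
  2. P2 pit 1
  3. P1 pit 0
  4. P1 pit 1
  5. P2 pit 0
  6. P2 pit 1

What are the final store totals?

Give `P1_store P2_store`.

Answer: 2 1

Derivation:
Move 1: P1 pit4 -> P1=[3,5,4,5,0,5](1) P2=[5,3,3,5,3,5](0)
Move 2: P2 pit1 -> P1=[3,5,4,5,0,5](1) P2=[5,0,4,6,4,5](0)
Move 3: P1 pit0 -> P1=[0,6,5,6,0,5](1) P2=[5,0,4,6,4,5](0)
Move 4: P1 pit1 -> P1=[0,0,6,7,1,6](2) P2=[6,0,4,6,4,5](0)
Move 5: P2 pit0 -> P1=[0,0,6,7,1,6](2) P2=[0,1,5,7,5,6](1)
Move 6: P2 pit1 -> P1=[0,0,6,7,1,6](2) P2=[0,0,6,7,5,6](1)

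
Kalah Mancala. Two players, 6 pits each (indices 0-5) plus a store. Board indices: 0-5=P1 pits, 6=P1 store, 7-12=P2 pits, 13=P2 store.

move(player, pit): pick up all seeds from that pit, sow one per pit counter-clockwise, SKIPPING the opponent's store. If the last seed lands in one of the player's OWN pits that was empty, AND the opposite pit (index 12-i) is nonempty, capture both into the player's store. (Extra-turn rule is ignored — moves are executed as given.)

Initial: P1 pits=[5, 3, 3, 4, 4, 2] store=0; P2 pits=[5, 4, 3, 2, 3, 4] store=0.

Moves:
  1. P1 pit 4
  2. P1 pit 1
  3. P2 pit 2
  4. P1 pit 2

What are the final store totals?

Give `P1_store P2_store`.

Answer: 8 0

Derivation:
Move 1: P1 pit4 -> P1=[5,3,3,4,0,3](1) P2=[6,5,3,2,3,4](0)
Move 2: P1 pit1 -> P1=[5,0,4,5,0,3](7) P2=[6,0,3,2,3,4](0)
Move 3: P2 pit2 -> P1=[5,0,4,5,0,3](7) P2=[6,0,0,3,4,5](0)
Move 4: P1 pit2 -> P1=[5,0,0,6,1,4](8) P2=[6,0,0,3,4,5](0)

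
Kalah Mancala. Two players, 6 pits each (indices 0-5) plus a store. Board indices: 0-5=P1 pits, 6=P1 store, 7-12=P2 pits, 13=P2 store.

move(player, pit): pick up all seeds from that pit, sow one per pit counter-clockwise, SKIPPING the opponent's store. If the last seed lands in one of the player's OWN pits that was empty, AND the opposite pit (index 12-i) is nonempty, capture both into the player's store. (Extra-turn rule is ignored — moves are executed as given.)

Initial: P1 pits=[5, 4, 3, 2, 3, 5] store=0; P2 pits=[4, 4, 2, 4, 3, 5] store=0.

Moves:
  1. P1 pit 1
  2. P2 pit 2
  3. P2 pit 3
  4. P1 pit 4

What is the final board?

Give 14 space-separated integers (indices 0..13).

Move 1: P1 pit1 -> P1=[5,0,4,3,4,6](0) P2=[4,4,2,4,3,5](0)
Move 2: P2 pit2 -> P1=[5,0,4,3,4,6](0) P2=[4,4,0,5,4,5](0)
Move 3: P2 pit3 -> P1=[6,1,4,3,4,6](0) P2=[4,4,0,0,5,6](1)
Move 4: P1 pit4 -> P1=[6,1,4,3,0,7](1) P2=[5,5,0,0,5,6](1)

Answer: 6 1 4 3 0 7 1 5 5 0 0 5 6 1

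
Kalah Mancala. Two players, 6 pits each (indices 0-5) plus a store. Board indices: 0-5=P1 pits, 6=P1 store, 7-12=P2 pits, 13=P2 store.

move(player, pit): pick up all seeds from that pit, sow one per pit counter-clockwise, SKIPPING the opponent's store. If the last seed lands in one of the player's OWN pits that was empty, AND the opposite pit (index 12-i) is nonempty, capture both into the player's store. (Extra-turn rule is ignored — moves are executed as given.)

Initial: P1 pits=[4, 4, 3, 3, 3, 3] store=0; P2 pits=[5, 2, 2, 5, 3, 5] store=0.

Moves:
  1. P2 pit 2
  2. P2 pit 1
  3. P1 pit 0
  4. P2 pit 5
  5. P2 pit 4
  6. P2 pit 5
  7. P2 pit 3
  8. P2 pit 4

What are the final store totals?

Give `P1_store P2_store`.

Answer: 0 4

Derivation:
Move 1: P2 pit2 -> P1=[4,4,3,3,3,3](0) P2=[5,2,0,6,4,5](0)
Move 2: P2 pit1 -> P1=[4,4,3,3,3,3](0) P2=[5,0,1,7,4,5](0)
Move 3: P1 pit0 -> P1=[0,5,4,4,4,3](0) P2=[5,0,1,7,4,5](0)
Move 4: P2 pit5 -> P1=[1,6,5,5,4,3](0) P2=[5,0,1,7,4,0](1)
Move 5: P2 pit4 -> P1=[2,7,5,5,4,3](0) P2=[5,0,1,7,0,1](2)
Move 6: P2 pit5 -> P1=[2,7,5,5,4,3](0) P2=[5,0,1,7,0,0](3)
Move 7: P2 pit3 -> P1=[3,8,6,6,4,3](0) P2=[5,0,1,0,1,1](4)
Move 8: P2 pit4 -> P1=[3,8,6,6,4,3](0) P2=[5,0,1,0,0,2](4)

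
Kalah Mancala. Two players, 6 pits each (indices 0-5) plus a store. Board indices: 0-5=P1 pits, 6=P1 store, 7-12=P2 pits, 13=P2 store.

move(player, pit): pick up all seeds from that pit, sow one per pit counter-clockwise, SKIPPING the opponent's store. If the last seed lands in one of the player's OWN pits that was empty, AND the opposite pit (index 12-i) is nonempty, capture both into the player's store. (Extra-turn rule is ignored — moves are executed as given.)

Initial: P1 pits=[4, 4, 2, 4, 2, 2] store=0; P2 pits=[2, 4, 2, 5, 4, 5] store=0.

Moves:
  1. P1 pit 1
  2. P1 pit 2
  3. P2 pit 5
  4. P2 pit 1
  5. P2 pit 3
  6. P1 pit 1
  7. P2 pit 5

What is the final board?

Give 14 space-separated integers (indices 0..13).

Move 1: P1 pit1 -> P1=[4,0,3,5,3,3](0) P2=[2,4,2,5,4,5](0)
Move 2: P1 pit2 -> P1=[4,0,0,6,4,4](0) P2=[2,4,2,5,4,5](0)
Move 3: P2 pit5 -> P1=[5,1,1,7,4,4](0) P2=[2,4,2,5,4,0](1)
Move 4: P2 pit1 -> P1=[0,1,1,7,4,4](0) P2=[2,0,3,6,5,0](7)
Move 5: P2 pit3 -> P1=[1,2,2,7,4,4](0) P2=[2,0,3,0,6,1](8)
Move 6: P1 pit1 -> P1=[1,0,3,8,4,4](0) P2=[2,0,3,0,6,1](8)
Move 7: P2 pit5 -> P1=[1,0,3,8,4,4](0) P2=[2,0,3,0,6,0](9)

Answer: 1 0 3 8 4 4 0 2 0 3 0 6 0 9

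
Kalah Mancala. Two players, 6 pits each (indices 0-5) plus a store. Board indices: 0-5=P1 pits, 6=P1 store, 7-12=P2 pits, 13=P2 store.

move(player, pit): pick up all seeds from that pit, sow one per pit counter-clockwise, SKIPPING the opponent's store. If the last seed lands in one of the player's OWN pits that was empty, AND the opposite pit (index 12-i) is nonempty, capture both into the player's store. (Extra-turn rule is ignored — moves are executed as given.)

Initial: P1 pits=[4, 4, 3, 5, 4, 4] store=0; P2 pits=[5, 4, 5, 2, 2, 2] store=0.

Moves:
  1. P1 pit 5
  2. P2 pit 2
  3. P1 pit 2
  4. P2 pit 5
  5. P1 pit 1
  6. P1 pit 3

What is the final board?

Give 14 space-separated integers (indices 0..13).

Move 1: P1 pit5 -> P1=[4,4,3,5,4,0](1) P2=[6,5,6,2,2,2](0)
Move 2: P2 pit2 -> P1=[5,5,3,5,4,0](1) P2=[6,5,0,3,3,3](1)
Move 3: P1 pit2 -> P1=[5,5,0,6,5,0](8) P2=[0,5,0,3,3,3](1)
Move 4: P2 pit5 -> P1=[6,6,0,6,5,0](8) P2=[0,5,0,3,3,0](2)
Move 5: P1 pit1 -> P1=[6,0,1,7,6,1](9) P2=[1,5,0,3,3,0](2)
Move 6: P1 pit3 -> P1=[6,0,1,0,7,2](10) P2=[2,6,1,4,3,0](2)

Answer: 6 0 1 0 7 2 10 2 6 1 4 3 0 2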